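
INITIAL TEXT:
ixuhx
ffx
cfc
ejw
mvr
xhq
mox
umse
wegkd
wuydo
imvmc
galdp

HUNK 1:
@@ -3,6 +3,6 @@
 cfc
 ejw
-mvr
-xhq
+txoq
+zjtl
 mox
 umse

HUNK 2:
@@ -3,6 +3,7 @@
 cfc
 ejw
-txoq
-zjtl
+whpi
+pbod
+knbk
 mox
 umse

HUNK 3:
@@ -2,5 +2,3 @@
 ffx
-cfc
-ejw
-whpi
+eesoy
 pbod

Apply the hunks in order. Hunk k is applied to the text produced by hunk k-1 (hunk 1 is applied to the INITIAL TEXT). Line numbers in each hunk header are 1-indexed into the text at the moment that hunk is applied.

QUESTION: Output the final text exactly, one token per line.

Hunk 1: at line 3 remove [mvr,xhq] add [txoq,zjtl] -> 12 lines: ixuhx ffx cfc ejw txoq zjtl mox umse wegkd wuydo imvmc galdp
Hunk 2: at line 3 remove [txoq,zjtl] add [whpi,pbod,knbk] -> 13 lines: ixuhx ffx cfc ejw whpi pbod knbk mox umse wegkd wuydo imvmc galdp
Hunk 3: at line 2 remove [cfc,ejw,whpi] add [eesoy] -> 11 lines: ixuhx ffx eesoy pbod knbk mox umse wegkd wuydo imvmc galdp

Answer: ixuhx
ffx
eesoy
pbod
knbk
mox
umse
wegkd
wuydo
imvmc
galdp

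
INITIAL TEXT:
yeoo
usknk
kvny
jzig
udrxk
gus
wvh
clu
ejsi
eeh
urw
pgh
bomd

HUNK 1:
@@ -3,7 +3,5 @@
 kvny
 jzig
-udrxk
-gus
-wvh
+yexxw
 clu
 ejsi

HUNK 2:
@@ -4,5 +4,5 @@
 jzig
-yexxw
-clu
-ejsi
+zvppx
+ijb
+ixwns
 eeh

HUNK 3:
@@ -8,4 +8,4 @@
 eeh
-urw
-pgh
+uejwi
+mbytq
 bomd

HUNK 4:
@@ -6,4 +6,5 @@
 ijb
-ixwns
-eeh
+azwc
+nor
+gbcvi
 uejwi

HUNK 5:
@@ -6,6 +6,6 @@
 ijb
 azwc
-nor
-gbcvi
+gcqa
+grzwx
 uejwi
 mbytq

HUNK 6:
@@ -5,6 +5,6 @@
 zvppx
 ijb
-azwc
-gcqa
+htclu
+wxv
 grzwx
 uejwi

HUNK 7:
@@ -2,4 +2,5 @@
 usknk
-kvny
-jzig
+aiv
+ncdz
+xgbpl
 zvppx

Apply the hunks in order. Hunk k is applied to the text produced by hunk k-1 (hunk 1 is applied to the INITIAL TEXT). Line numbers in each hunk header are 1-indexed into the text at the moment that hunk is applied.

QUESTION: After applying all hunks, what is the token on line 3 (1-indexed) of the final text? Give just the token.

Answer: aiv

Derivation:
Hunk 1: at line 3 remove [udrxk,gus,wvh] add [yexxw] -> 11 lines: yeoo usknk kvny jzig yexxw clu ejsi eeh urw pgh bomd
Hunk 2: at line 4 remove [yexxw,clu,ejsi] add [zvppx,ijb,ixwns] -> 11 lines: yeoo usknk kvny jzig zvppx ijb ixwns eeh urw pgh bomd
Hunk 3: at line 8 remove [urw,pgh] add [uejwi,mbytq] -> 11 lines: yeoo usknk kvny jzig zvppx ijb ixwns eeh uejwi mbytq bomd
Hunk 4: at line 6 remove [ixwns,eeh] add [azwc,nor,gbcvi] -> 12 lines: yeoo usknk kvny jzig zvppx ijb azwc nor gbcvi uejwi mbytq bomd
Hunk 5: at line 6 remove [nor,gbcvi] add [gcqa,grzwx] -> 12 lines: yeoo usknk kvny jzig zvppx ijb azwc gcqa grzwx uejwi mbytq bomd
Hunk 6: at line 5 remove [azwc,gcqa] add [htclu,wxv] -> 12 lines: yeoo usknk kvny jzig zvppx ijb htclu wxv grzwx uejwi mbytq bomd
Hunk 7: at line 2 remove [kvny,jzig] add [aiv,ncdz,xgbpl] -> 13 lines: yeoo usknk aiv ncdz xgbpl zvppx ijb htclu wxv grzwx uejwi mbytq bomd
Final line 3: aiv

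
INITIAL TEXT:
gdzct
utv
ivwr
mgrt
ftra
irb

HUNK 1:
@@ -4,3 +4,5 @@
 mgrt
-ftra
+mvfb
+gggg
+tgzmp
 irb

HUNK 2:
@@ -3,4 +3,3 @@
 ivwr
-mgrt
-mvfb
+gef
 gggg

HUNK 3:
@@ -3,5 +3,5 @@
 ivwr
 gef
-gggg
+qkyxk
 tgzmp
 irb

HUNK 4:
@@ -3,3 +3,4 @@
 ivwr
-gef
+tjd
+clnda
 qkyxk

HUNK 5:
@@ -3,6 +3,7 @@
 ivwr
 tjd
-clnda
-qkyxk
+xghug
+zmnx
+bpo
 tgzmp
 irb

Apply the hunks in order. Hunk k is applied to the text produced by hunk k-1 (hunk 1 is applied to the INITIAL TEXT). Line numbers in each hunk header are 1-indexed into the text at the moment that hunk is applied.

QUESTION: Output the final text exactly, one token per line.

Hunk 1: at line 4 remove [ftra] add [mvfb,gggg,tgzmp] -> 8 lines: gdzct utv ivwr mgrt mvfb gggg tgzmp irb
Hunk 2: at line 3 remove [mgrt,mvfb] add [gef] -> 7 lines: gdzct utv ivwr gef gggg tgzmp irb
Hunk 3: at line 3 remove [gggg] add [qkyxk] -> 7 lines: gdzct utv ivwr gef qkyxk tgzmp irb
Hunk 4: at line 3 remove [gef] add [tjd,clnda] -> 8 lines: gdzct utv ivwr tjd clnda qkyxk tgzmp irb
Hunk 5: at line 3 remove [clnda,qkyxk] add [xghug,zmnx,bpo] -> 9 lines: gdzct utv ivwr tjd xghug zmnx bpo tgzmp irb

Answer: gdzct
utv
ivwr
tjd
xghug
zmnx
bpo
tgzmp
irb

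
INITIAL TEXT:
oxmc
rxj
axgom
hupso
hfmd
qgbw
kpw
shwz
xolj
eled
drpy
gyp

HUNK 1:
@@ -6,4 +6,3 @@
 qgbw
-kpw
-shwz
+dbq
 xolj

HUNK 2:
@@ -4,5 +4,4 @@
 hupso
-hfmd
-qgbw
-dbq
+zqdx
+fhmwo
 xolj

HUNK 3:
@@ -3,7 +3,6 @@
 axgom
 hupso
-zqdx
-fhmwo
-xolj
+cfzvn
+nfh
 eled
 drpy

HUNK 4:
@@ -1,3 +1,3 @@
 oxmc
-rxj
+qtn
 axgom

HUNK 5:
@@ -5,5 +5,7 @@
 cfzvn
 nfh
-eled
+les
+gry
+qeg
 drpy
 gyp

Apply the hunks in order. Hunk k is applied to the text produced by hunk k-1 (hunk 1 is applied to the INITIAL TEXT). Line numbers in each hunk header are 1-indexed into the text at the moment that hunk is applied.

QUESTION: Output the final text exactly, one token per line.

Answer: oxmc
qtn
axgom
hupso
cfzvn
nfh
les
gry
qeg
drpy
gyp

Derivation:
Hunk 1: at line 6 remove [kpw,shwz] add [dbq] -> 11 lines: oxmc rxj axgom hupso hfmd qgbw dbq xolj eled drpy gyp
Hunk 2: at line 4 remove [hfmd,qgbw,dbq] add [zqdx,fhmwo] -> 10 lines: oxmc rxj axgom hupso zqdx fhmwo xolj eled drpy gyp
Hunk 3: at line 3 remove [zqdx,fhmwo,xolj] add [cfzvn,nfh] -> 9 lines: oxmc rxj axgom hupso cfzvn nfh eled drpy gyp
Hunk 4: at line 1 remove [rxj] add [qtn] -> 9 lines: oxmc qtn axgom hupso cfzvn nfh eled drpy gyp
Hunk 5: at line 5 remove [eled] add [les,gry,qeg] -> 11 lines: oxmc qtn axgom hupso cfzvn nfh les gry qeg drpy gyp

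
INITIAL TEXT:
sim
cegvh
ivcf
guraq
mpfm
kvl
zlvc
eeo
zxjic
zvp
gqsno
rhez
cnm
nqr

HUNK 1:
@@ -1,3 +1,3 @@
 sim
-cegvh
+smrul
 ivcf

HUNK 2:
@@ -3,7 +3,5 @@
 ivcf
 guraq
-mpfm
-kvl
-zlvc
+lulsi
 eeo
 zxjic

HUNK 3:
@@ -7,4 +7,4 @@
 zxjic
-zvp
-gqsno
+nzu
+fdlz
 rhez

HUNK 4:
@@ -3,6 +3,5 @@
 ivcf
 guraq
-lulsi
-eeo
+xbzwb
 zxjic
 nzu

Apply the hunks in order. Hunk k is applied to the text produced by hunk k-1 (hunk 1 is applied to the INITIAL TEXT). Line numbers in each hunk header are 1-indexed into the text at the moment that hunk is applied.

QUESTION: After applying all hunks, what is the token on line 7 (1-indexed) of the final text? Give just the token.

Hunk 1: at line 1 remove [cegvh] add [smrul] -> 14 lines: sim smrul ivcf guraq mpfm kvl zlvc eeo zxjic zvp gqsno rhez cnm nqr
Hunk 2: at line 3 remove [mpfm,kvl,zlvc] add [lulsi] -> 12 lines: sim smrul ivcf guraq lulsi eeo zxjic zvp gqsno rhez cnm nqr
Hunk 3: at line 7 remove [zvp,gqsno] add [nzu,fdlz] -> 12 lines: sim smrul ivcf guraq lulsi eeo zxjic nzu fdlz rhez cnm nqr
Hunk 4: at line 3 remove [lulsi,eeo] add [xbzwb] -> 11 lines: sim smrul ivcf guraq xbzwb zxjic nzu fdlz rhez cnm nqr
Final line 7: nzu

Answer: nzu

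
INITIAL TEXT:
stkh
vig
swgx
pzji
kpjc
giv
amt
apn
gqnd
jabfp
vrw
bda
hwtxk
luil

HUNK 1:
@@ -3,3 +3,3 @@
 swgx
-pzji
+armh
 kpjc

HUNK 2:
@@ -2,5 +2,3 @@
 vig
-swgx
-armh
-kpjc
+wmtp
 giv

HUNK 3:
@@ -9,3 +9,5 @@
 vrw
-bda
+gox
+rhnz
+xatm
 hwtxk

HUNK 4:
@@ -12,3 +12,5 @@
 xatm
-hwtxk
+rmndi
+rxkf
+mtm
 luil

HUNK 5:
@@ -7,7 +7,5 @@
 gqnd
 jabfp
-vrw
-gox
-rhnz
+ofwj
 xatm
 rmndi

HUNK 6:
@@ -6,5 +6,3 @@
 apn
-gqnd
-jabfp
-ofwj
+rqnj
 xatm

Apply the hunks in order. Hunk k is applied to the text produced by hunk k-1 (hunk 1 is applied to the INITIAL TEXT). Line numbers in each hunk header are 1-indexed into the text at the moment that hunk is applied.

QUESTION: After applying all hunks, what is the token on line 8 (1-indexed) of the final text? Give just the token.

Hunk 1: at line 3 remove [pzji] add [armh] -> 14 lines: stkh vig swgx armh kpjc giv amt apn gqnd jabfp vrw bda hwtxk luil
Hunk 2: at line 2 remove [swgx,armh,kpjc] add [wmtp] -> 12 lines: stkh vig wmtp giv amt apn gqnd jabfp vrw bda hwtxk luil
Hunk 3: at line 9 remove [bda] add [gox,rhnz,xatm] -> 14 lines: stkh vig wmtp giv amt apn gqnd jabfp vrw gox rhnz xatm hwtxk luil
Hunk 4: at line 12 remove [hwtxk] add [rmndi,rxkf,mtm] -> 16 lines: stkh vig wmtp giv amt apn gqnd jabfp vrw gox rhnz xatm rmndi rxkf mtm luil
Hunk 5: at line 7 remove [vrw,gox,rhnz] add [ofwj] -> 14 lines: stkh vig wmtp giv amt apn gqnd jabfp ofwj xatm rmndi rxkf mtm luil
Hunk 6: at line 6 remove [gqnd,jabfp,ofwj] add [rqnj] -> 12 lines: stkh vig wmtp giv amt apn rqnj xatm rmndi rxkf mtm luil
Final line 8: xatm

Answer: xatm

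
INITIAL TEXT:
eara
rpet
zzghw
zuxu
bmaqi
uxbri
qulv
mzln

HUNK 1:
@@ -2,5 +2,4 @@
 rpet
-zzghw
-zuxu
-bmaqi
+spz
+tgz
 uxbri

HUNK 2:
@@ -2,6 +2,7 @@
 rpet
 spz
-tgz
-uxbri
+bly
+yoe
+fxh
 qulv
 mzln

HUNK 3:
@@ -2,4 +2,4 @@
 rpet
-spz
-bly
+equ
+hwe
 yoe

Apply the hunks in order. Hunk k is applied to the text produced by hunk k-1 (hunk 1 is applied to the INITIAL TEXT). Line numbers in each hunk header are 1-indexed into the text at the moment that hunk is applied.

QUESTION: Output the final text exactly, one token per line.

Hunk 1: at line 2 remove [zzghw,zuxu,bmaqi] add [spz,tgz] -> 7 lines: eara rpet spz tgz uxbri qulv mzln
Hunk 2: at line 2 remove [tgz,uxbri] add [bly,yoe,fxh] -> 8 lines: eara rpet spz bly yoe fxh qulv mzln
Hunk 3: at line 2 remove [spz,bly] add [equ,hwe] -> 8 lines: eara rpet equ hwe yoe fxh qulv mzln

Answer: eara
rpet
equ
hwe
yoe
fxh
qulv
mzln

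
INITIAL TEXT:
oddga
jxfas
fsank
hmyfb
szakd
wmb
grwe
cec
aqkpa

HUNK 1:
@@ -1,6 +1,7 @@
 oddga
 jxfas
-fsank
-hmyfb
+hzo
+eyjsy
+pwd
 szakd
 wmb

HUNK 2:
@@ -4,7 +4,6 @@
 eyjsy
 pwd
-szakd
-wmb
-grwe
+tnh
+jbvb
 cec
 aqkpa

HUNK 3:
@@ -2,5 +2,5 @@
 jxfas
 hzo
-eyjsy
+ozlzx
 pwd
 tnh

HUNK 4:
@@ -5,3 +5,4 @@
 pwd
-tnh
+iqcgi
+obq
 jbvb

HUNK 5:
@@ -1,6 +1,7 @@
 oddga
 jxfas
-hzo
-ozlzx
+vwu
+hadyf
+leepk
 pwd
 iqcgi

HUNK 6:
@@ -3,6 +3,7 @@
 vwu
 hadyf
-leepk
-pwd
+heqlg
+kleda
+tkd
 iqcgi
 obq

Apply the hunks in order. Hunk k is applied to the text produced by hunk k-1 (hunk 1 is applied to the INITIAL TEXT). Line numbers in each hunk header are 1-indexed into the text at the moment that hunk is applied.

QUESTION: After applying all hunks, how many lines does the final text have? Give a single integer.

Hunk 1: at line 1 remove [fsank,hmyfb] add [hzo,eyjsy,pwd] -> 10 lines: oddga jxfas hzo eyjsy pwd szakd wmb grwe cec aqkpa
Hunk 2: at line 4 remove [szakd,wmb,grwe] add [tnh,jbvb] -> 9 lines: oddga jxfas hzo eyjsy pwd tnh jbvb cec aqkpa
Hunk 3: at line 2 remove [eyjsy] add [ozlzx] -> 9 lines: oddga jxfas hzo ozlzx pwd tnh jbvb cec aqkpa
Hunk 4: at line 5 remove [tnh] add [iqcgi,obq] -> 10 lines: oddga jxfas hzo ozlzx pwd iqcgi obq jbvb cec aqkpa
Hunk 5: at line 1 remove [hzo,ozlzx] add [vwu,hadyf,leepk] -> 11 lines: oddga jxfas vwu hadyf leepk pwd iqcgi obq jbvb cec aqkpa
Hunk 6: at line 3 remove [leepk,pwd] add [heqlg,kleda,tkd] -> 12 lines: oddga jxfas vwu hadyf heqlg kleda tkd iqcgi obq jbvb cec aqkpa
Final line count: 12

Answer: 12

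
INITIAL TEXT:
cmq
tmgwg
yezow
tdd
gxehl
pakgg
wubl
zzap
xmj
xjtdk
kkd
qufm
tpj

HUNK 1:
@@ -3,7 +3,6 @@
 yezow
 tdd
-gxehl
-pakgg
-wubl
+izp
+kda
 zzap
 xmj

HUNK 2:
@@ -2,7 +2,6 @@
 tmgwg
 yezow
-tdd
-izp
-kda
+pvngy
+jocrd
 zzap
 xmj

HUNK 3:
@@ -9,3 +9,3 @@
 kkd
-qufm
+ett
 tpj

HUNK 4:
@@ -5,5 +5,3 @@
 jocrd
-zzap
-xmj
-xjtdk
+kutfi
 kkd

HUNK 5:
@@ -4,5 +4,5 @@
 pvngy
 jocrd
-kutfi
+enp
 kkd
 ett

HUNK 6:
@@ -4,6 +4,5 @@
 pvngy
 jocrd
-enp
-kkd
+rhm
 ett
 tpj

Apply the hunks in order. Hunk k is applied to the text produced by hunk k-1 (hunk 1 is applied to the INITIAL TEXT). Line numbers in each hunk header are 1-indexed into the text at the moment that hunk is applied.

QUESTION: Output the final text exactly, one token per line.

Answer: cmq
tmgwg
yezow
pvngy
jocrd
rhm
ett
tpj

Derivation:
Hunk 1: at line 3 remove [gxehl,pakgg,wubl] add [izp,kda] -> 12 lines: cmq tmgwg yezow tdd izp kda zzap xmj xjtdk kkd qufm tpj
Hunk 2: at line 2 remove [tdd,izp,kda] add [pvngy,jocrd] -> 11 lines: cmq tmgwg yezow pvngy jocrd zzap xmj xjtdk kkd qufm tpj
Hunk 3: at line 9 remove [qufm] add [ett] -> 11 lines: cmq tmgwg yezow pvngy jocrd zzap xmj xjtdk kkd ett tpj
Hunk 4: at line 5 remove [zzap,xmj,xjtdk] add [kutfi] -> 9 lines: cmq tmgwg yezow pvngy jocrd kutfi kkd ett tpj
Hunk 5: at line 4 remove [kutfi] add [enp] -> 9 lines: cmq tmgwg yezow pvngy jocrd enp kkd ett tpj
Hunk 6: at line 4 remove [enp,kkd] add [rhm] -> 8 lines: cmq tmgwg yezow pvngy jocrd rhm ett tpj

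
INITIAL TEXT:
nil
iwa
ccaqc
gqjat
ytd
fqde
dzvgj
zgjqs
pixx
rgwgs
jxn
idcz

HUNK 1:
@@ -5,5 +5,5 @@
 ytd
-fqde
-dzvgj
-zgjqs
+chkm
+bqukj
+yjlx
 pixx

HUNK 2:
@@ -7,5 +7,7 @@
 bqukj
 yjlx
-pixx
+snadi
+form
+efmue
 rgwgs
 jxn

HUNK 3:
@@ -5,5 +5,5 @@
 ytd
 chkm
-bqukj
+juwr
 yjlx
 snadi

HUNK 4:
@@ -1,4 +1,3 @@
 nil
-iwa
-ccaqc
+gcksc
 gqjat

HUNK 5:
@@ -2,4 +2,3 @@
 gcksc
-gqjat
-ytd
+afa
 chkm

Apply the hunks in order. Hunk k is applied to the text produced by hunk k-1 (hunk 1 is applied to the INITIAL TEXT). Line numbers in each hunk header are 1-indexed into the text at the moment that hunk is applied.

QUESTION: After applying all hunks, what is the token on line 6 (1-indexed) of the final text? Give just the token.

Hunk 1: at line 5 remove [fqde,dzvgj,zgjqs] add [chkm,bqukj,yjlx] -> 12 lines: nil iwa ccaqc gqjat ytd chkm bqukj yjlx pixx rgwgs jxn idcz
Hunk 2: at line 7 remove [pixx] add [snadi,form,efmue] -> 14 lines: nil iwa ccaqc gqjat ytd chkm bqukj yjlx snadi form efmue rgwgs jxn idcz
Hunk 3: at line 5 remove [bqukj] add [juwr] -> 14 lines: nil iwa ccaqc gqjat ytd chkm juwr yjlx snadi form efmue rgwgs jxn idcz
Hunk 4: at line 1 remove [iwa,ccaqc] add [gcksc] -> 13 lines: nil gcksc gqjat ytd chkm juwr yjlx snadi form efmue rgwgs jxn idcz
Hunk 5: at line 2 remove [gqjat,ytd] add [afa] -> 12 lines: nil gcksc afa chkm juwr yjlx snadi form efmue rgwgs jxn idcz
Final line 6: yjlx

Answer: yjlx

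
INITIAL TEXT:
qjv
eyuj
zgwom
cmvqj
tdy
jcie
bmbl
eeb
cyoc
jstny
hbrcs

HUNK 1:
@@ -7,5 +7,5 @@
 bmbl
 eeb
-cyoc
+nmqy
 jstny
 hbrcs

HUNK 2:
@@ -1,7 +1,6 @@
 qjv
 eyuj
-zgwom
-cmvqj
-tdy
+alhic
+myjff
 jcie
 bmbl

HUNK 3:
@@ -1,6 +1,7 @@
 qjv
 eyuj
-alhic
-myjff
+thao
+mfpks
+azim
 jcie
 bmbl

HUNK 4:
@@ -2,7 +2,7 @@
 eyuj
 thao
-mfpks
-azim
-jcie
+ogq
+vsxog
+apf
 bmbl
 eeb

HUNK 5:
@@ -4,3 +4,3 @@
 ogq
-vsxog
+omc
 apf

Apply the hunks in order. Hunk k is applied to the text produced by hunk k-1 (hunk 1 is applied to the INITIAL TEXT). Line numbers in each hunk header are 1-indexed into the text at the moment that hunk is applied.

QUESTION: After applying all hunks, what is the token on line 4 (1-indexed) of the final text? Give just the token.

Hunk 1: at line 7 remove [cyoc] add [nmqy] -> 11 lines: qjv eyuj zgwom cmvqj tdy jcie bmbl eeb nmqy jstny hbrcs
Hunk 2: at line 1 remove [zgwom,cmvqj,tdy] add [alhic,myjff] -> 10 lines: qjv eyuj alhic myjff jcie bmbl eeb nmqy jstny hbrcs
Hunk 3: at line 1 remove [alhic,myjff] add [thao,mfpks,azim] -> 11 lines: qjv eyuj thao mfpks azim jcie bmbl eeb nmqy jstny hbrcs
Hunk 4: at line 2 remove [mfpks,azim,jcie] add [ogq,vsxog,apf] -> 11 lines: qjv eyuj thao ogq vsxog apf bmbl eeb nmqy jstny hbrcs
Hunk 5: at line 4 remove [vsxog] add [omc] -> 11 lines: qjv eyuj thao ogq omc apf bmbl eeb nmqy jstny hbrcs
Final line 4: ogq

Answer: ogq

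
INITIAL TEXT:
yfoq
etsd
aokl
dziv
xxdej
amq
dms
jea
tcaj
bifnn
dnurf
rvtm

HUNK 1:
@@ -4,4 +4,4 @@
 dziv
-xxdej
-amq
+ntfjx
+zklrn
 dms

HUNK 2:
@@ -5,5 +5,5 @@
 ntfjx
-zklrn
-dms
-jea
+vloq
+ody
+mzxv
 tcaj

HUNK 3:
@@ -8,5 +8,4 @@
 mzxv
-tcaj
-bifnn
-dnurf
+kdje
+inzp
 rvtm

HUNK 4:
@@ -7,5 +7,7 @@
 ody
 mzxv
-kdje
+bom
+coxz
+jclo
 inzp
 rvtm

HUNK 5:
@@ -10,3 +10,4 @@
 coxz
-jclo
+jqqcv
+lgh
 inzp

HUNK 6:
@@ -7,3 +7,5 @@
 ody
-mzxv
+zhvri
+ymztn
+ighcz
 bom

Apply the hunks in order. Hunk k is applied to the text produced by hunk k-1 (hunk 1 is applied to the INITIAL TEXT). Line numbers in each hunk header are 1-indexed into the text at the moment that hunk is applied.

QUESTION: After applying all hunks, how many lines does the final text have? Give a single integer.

Hunk 1: at line 4 remove [xxdej,amq] add [ntfjx,zklrn] -> 12 lines: yfoq etsd aokl dziv ntfjx zklrn dms jea tcaj bifnn dnurf rvtm
Hunk 2: at line 5 remove [zklrn,dms,jea] add [vloq,ody,mzxv] -> 12 lines: yfoq etsd aokl dziv ntfjx vloq ody mzxv tcaj bifnn dnurf rvtm
Hunk 3: at line 8 remove [tcaj,bifnn,dnurf] add [kdje,inzp] -> 11 lines: yfoq etsd aokl dziv ntfjx vloq ody mzxv kdje inzp rvtm
Hunk 4: at line 7 remove [kdje] add [bom,coxz,jclo] -> 13 lines: yfoq etsd aokl dziv ntfjx vloq ody mzxv bom coxz jclo inzp rvtm
Hunk 5: at line 10 remove [jclo] add [jqqcv,lgh] -> 14 lines: yfoq etsd aokl dziv ntfjx vloq ody mzxv bom coxz jqqcv lgh inzp rvtm
Hunk 6: at line 7 remove [mzxv] add [zhvri,ymztn,ighcz] -> 16 lines: yfoq etsd aokl dziv ntfjx vloq ody zhvri ymztn ighcz bom coxz jqqcv lgh inzp rvtm
Final line count: 16

Answer: 16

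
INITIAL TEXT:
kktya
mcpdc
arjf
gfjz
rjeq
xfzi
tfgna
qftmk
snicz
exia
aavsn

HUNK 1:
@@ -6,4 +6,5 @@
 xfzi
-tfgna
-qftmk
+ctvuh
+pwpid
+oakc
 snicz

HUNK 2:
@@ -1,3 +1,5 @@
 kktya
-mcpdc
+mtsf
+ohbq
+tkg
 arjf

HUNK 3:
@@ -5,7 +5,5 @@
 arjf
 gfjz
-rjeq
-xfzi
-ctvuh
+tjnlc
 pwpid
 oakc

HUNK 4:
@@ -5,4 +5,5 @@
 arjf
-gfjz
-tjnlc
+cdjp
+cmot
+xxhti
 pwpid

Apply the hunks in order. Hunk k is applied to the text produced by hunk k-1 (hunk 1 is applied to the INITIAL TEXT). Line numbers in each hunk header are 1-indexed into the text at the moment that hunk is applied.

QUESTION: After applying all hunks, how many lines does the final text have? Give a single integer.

Hunk 1: at line 6 remove [tfgna,qftmk] add [ctvuh,pwpid,oakc] -> 12 lines: kktya mcpdc arjf gfjz rjeq xfzi ctvuh pwpid oakc snicz exia aavsn
Hunk 2: at line 1 remove [mcpdc] add [mtsf,ohbq,tkg] -> 14 lines: kktya mtsf ohbq tkg arjf gfjz rjeq xfzi ctvuh pwpid oakc snicz exia aavsn
Hunk 3: at line 5 remove [rjeq,xfzi,ctvuh] add [tjnlc] -> 12 lines: kktya mtsf ohbq tkg arjf gfjz tjnlc pwpid oakc snicz exia aavsn
Hunk 4: at line 5 remove [gfjz,tjnlc] add [cdjp,cmot,xxhti] -> 13 lines: kktya mtsf ohbq tkg arjf cdjp cmot xxhti pwpid oakc snicz exia aavsn
Final line count: 13

Answer: 13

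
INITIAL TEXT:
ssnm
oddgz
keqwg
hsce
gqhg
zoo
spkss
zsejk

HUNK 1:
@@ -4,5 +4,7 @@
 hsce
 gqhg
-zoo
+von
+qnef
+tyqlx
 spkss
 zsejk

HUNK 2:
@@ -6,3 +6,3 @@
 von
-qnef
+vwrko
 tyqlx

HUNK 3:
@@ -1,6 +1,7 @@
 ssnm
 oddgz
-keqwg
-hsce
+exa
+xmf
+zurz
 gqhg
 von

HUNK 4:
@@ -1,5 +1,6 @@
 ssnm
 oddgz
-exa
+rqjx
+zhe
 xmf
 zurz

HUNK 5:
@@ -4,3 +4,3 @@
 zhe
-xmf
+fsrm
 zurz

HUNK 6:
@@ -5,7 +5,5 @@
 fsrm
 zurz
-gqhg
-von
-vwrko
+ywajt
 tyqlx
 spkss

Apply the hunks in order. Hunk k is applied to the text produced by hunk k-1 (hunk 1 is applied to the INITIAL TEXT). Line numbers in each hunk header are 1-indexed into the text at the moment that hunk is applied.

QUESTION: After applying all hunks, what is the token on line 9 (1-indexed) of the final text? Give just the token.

Answer: spkss

Derivation:
Hunk 1: at line 4 remove [zoo] add [von,qnef,tyqlx] -> 10 lines: ssnm oddgz keqwg hsce gqhg von qnef tyqlx spkss zsejk
Hunk 2: at line 6 remove [qnef] add [vwrko] -> 10 lines: ssnm oddgz keqwg hsce gqhg von vwrko tyqlx spkss zsejk
Hunk 3: at line 1 remove [keqwg,hsce] add [exa,xmf,zurz] -> 11 lines: ssnm oddgz exa xmf zurz gqhg von vwrko tyqlx spkss zsejk
Hunk 4: at line 1 remove [exa] add [rqjx,zhe] -> 12 lines: ssnm oddgz rqjx zhe xmf zurz gqhg von vwrko tyqlx spkss zsejk
Hunk 5: at line 4 remove [xmf] add [fsrm] -> 12 lines: ssnm oddgz rqjx zhe fsrm zurz gqhg von vwrko tyqlx spkss zsejk
Hunk 6: at line 5 remove [gqhg,von,vwrko] add [ywajt] -> 10 lines: ssnm oddgz rqjx zhe fsrm zurz ywajt tyqlx spkss zsejk
Final line 9: spkss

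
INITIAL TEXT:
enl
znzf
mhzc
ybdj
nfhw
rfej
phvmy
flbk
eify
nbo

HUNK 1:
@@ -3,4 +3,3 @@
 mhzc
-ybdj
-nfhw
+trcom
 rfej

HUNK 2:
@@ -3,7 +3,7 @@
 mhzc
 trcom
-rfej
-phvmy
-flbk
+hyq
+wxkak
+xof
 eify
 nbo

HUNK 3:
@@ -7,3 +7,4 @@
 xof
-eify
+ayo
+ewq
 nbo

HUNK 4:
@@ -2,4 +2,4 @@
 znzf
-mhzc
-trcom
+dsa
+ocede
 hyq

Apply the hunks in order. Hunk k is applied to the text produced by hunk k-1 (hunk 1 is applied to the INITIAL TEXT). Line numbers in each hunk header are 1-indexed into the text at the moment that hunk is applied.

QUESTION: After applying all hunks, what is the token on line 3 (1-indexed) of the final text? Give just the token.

Answer: dsa

Derivation:
Hunk 1: at line 3 remove [ybdj,nfhw] add [trcom] -> 9 lines: enl znzf mhzc trcom rfej phvmy flbk eify nbo
Hunk 2: at line 3 remove [rfej,phvmy,flbk] add [hyq,wxkak,xof] -> 9 lines: enl znzf mhzc trcom hyq wxkak xof eify nbo
Hunk 3: at line 7 remove [eify] add [ayo,ewq] -> 10 lines: enl znzf mhzc trcom hyq wxkak xof ayo ewq nbo
Hunk 4: at line 2 remove [mhzc,trcom] add [dsa,ocede] -> 10 lines: enl znzf dsa ocede hyq wxkak xof ayo ewq nbo
Final line 3: dsa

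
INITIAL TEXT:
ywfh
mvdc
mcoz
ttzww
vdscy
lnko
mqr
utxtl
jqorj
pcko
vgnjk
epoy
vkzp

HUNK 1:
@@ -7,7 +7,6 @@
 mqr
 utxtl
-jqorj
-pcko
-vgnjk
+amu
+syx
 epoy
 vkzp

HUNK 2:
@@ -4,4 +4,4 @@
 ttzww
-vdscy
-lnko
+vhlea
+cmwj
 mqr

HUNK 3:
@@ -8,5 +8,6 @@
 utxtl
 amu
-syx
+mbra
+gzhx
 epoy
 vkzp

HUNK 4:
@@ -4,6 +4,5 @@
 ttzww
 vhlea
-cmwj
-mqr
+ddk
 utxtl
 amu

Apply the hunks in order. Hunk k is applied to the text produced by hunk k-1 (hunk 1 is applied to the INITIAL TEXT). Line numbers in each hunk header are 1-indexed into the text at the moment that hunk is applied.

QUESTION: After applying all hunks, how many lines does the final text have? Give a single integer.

Answer: 12

Derivation:
Hunk 1: at line 7 remove [jqorj,pcko,vgnjk] add [amu,syx] -> 12 lines: ywfh mvdc mcoz ttzww vdscy lnko mqr utxtl amu syx epoy vkzp
Hunk 2: at line 4 remove [vdscy,lnko] add [vhlea,cmwj] -> 12 lines: ywfh mvdc mcoz ttzww vhlea cmwj mqr utxtl amu syx epoy vkzp
Hunk 3: at line 8 remove [syx] add [mbra,gzhx] -> 13 lines: ywfh mvdc mcoz ttzww vhlea cmwj mqr utxtl amu mbra gzhx epoy vkzp
Hunk 4: at line 4 remove [cmwj,mqr] add [ddk] -> 12 lines: ywfh mvdc mcoz ttzww vhlea ddk utxtl amu mbra gzhx epoy vkzp
Final line count: 12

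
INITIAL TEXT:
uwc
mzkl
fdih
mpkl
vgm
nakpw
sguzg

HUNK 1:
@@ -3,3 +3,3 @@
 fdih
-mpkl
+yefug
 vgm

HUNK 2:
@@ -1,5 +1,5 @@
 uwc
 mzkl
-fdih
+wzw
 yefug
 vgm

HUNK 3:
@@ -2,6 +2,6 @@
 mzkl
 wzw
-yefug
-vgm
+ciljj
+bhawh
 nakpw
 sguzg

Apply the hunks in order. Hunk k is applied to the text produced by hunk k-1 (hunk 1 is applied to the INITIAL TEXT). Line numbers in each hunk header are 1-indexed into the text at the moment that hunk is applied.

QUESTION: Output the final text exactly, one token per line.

Answer: uwc
mzkl
wzw
ciljj
bhawh
nakpw
sguzg

Derivation:
Hunk 1: at line 3 remove [mpkl] add [yefug] -> 7 lines: uwc mzkl fdih yefug vgm nakpw sguzg
Hunk 2: at line 1 remove [fdih] add [wzw] -> 7 lines: uwc mzkl wzw yefug vgm nakpw sguzg
Hunk 3: at line 2 remove [yefug,vgm] add [ciljj,bhawh] -> 7 lines: uwc mzkl wzw ciljj bhawh nakpw sguzg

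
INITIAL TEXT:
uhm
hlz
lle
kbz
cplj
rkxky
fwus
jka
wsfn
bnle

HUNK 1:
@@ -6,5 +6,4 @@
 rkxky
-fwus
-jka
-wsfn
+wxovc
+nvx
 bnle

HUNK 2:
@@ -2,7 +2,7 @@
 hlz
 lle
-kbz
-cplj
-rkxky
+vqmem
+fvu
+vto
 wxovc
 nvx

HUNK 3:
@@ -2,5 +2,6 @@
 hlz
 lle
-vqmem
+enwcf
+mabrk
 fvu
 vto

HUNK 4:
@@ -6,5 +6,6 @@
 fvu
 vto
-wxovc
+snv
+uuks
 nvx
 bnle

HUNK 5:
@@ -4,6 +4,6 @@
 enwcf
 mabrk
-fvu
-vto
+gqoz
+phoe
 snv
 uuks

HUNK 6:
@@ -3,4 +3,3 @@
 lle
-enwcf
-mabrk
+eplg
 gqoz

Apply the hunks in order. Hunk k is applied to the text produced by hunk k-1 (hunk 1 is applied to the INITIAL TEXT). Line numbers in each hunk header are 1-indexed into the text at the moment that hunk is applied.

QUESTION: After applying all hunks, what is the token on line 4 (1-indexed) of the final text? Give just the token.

Answer: eplg

Derivation:
Hunk 1: at line 6 remove [fwus,jka,wsfn] add [wxovc,nvx] -> 9 lines: uhm hlz lle kbz cplj rkxky wxovc nvx bnle
Hunk 2: at line 2 remove [kbz,cplj,rkxky] add [vqmem,fvu,vto] -> 9 lines: uhm hlz lle vqmem fvu vto wxovc nvx bnle
Hunk 3: at line 2 remove [vqmem] add [enwcf,mabrk] -> 10 lines: uhm hlz lle enwcf mabrk fvu vto wxovc nvx bnle
Hunk 4: at line 6 remove [wxovc] add [snv,uuks] -> 11 lines: uhm hlz lle enwcf mabrk fvu vto snv uuks nvx bnle
Hunk 5: at line 4 remove [fvu,vto] add [gqoz,phoe] -> 11 lines: uhm hlz lle enwcf mabrk gqoz phoe snv uuks nvx bnle
Hunk 6: at line 3 remove [enwcf,mabrk] add [eplg] -> 10 lines: uhm hlz lle eplg gqoz phoe snv uuks nvx bnle
Final line 4: eplg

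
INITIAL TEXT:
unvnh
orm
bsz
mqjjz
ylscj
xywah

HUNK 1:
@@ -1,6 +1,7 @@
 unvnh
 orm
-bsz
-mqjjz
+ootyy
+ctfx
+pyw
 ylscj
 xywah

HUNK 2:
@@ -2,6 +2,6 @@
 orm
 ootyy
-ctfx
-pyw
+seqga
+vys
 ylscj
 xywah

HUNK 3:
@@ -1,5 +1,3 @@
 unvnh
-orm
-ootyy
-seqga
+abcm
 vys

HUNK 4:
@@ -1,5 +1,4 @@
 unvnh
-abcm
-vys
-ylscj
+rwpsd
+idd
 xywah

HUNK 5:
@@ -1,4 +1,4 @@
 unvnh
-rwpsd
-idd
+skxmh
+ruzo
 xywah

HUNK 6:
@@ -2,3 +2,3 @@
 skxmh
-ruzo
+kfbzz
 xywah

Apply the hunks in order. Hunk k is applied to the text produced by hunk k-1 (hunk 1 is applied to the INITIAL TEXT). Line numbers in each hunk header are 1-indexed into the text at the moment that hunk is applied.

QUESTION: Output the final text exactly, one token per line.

Hunk 1: at line 1 remove [bsz,mqjjz] add [ootyy,ctfx,pyw] -> 7 lines: unvnh orm ootyy ctfx pyw ylscj xywah
Hunk 2: at line 2 remove [ctfx,pyw] add [seqga,vys] -> 7 lines: unvnh orm ootyy seqga vys ylscj xywah
Hunk 3: at line 1 remove [orm,ootyy,seqga] add [abcm] -> 5 lines: unvnh abcm vys ylscj xywah
Hunk 4: at line 1 remove [abcm,vys,ylscj] add [rwpsd,idd] -> 4 lines: unvnh rwpsd idd xywah
Hunk 5: at line 1 remove [rwpsd,idd] add [skxmh,ruzo] -> 4 lines: unvnh skxmh ruzo xywah
Hunk 6: at line 2 remove [ruzo] add [kfbzz] -> 4 lines: unvnh skxmh kfbzz xywah

Answer: unvnh
skxmh
kfbzz
xywah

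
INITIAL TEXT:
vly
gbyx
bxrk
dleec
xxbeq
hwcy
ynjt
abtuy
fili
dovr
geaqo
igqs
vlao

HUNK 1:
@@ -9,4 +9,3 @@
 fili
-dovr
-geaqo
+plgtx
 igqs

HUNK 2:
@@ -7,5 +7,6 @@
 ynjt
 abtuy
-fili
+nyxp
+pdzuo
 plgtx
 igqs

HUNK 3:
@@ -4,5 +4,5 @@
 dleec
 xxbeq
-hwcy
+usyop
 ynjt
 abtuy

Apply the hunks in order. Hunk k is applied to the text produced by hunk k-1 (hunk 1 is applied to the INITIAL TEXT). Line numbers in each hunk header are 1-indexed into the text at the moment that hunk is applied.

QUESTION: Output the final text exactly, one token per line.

Hunk 1: at line 9 remove [dovr,geaqo] add [plgtx] -> 12 lines: vly gbyx bxrk dleec xxbeq hwcy ynjt abtuy fili plgtx igqs vlao
Hunk 2: at line 7 remove [fili] add [nyxp,pdzuo] -> 13 lines: vly gbyx bxrk dleec xxbeq hwcy ynjt abtuy nyxp pdzuo plgtx igqs vlao
Hunk 3: at line 4 remove [hwcy] add [usyop] -> 13 lines: vly gbyx bxrk dleec xxbeq usyop ynjt abtuy nyxp pdzuo plgtx igqs vlao

Answer: vly
gbyx
bxrk
dleec
xxbeq
usyop
ynjt
abtuy
nyxp
pdzuo
plgtx
igqs
vlao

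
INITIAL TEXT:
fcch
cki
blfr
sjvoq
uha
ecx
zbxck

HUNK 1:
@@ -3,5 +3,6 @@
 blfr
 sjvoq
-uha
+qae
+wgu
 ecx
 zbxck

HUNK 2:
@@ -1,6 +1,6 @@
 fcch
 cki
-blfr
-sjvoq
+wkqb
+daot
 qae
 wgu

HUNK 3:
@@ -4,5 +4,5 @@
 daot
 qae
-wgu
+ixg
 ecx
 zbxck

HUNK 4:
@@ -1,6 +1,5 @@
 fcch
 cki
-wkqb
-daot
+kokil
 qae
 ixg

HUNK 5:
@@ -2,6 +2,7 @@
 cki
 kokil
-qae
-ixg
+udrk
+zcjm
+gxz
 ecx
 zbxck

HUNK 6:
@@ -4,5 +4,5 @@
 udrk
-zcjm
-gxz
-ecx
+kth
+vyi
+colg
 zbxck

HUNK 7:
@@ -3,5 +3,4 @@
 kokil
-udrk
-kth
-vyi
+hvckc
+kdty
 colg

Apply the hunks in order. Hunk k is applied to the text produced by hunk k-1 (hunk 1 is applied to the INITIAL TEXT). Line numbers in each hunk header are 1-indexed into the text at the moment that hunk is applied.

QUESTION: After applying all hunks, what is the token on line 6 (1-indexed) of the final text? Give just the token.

Hunk 1: at line 3 remove [uha] add [qae,wgu] -> 8 lines: fcch cki blfr sjvoq qae wgu ecx zbxck
Hunk 2: at line 1 remove [blfr,sjvoq] add [wkqb,daot] -> 8 lines: fcch cki wkqb daot qae wgu ecx zbxck
Hunk 3: at line 4 remove [wgu] add [ixg] -> 8 lines: fcch cki wkqb daot qae ixg ecx zbxck
Hunk 4: at line 1 remove [wkqb,daot] add [kokil] -> 7 lines: fcch cki kokil qae ixg ecx zbxck
Hunk 5: at line 2 remove [qae,ixg] add [udrk,zcjm,gxz] -> 8 lines: fcch cki kokil udrk zcjm gxz ecx zbxck
Hunk 6: at line 4 remove [zcjm,gxz,ecx] add [kth,vyi,colg] -> 8 lines: fcch cki kokil udrk kth vyi colg zbxck
Hunk 7: at line 3 remove [udrk,kth,vyi] add [hvckc,kdty] -> 7 lines: fcch cki kokil hvckc kdty colg zbxck
Final line 6: colg

Answer: colg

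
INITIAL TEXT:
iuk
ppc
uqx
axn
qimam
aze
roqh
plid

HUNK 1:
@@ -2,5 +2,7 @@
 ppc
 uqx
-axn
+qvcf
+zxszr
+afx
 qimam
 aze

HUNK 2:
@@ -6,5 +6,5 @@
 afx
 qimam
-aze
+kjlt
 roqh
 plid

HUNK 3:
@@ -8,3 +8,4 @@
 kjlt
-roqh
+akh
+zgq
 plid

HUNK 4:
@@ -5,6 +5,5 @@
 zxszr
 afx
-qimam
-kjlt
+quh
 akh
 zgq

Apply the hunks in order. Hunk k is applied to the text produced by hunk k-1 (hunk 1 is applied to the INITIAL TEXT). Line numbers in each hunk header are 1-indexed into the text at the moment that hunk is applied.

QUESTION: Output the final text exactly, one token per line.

Hunk 1: at line 2 remove [axn] add [qvcf,zxszr,afx] -> 10 lines: iuk ppc uqx qvcf zxszr afx qimam aze roqh plid
Hunk 2: at line 6 remove [aze] add [kjlt] -> 10 lines: iuk ppc uqx qvcf zxszr afx qimam kjlt roqh plid
Hunk 3: at line 8 remove [roqh] add [akh,zgq] -> 11 lines: iuk ppc uqx qvcf zxszr afx qimam kjlt akh zgq plid
Hunk 4: at line 5 remove [qimam,kjlt] add [quh] -> 10 lines: iuk ppc uqx qvcf zxszr afx quh akh zgq plid

Answer: iuk
ppc
uqx
qvcf
zxszr
afx
quh
akh
zgq
plid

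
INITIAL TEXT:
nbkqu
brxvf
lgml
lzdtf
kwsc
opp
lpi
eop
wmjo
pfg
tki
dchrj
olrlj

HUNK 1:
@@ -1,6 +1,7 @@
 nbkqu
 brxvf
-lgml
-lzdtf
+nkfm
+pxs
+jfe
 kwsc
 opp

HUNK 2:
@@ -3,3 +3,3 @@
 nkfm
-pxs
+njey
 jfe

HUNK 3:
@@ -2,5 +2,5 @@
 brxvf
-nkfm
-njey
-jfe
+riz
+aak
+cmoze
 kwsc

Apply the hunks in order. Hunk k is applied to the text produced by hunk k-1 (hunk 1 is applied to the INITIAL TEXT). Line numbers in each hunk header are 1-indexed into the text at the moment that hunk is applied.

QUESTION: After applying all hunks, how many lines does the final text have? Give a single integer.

Answer: 14

Derivation:
Hunk 1: at line 1 remove [lgml,lzdtf] add [nkfm,pxs,jfe] -> 14 lines: nbkqu brxvf nkfm pxs jfe kwsc opp lpi eop wmjo pfg tki dchrj olrlj
Hunk 2: at line 3 remove [pxs] add [njey] -> 14 lines: nbkqu brxvf nkfm njey jfe kwsc opp lpi eop wmjo pfg tki dchrj olrlj
Hunk 3: at line 2 remove [nkfm,njey,jfe] add [riz,aak,cmoze] -> 14 lines: nbkqu brxvf riz aak cmoze kwsc opp lpi eop wmjo pfg tki dchrj olrlj
Final line count: 14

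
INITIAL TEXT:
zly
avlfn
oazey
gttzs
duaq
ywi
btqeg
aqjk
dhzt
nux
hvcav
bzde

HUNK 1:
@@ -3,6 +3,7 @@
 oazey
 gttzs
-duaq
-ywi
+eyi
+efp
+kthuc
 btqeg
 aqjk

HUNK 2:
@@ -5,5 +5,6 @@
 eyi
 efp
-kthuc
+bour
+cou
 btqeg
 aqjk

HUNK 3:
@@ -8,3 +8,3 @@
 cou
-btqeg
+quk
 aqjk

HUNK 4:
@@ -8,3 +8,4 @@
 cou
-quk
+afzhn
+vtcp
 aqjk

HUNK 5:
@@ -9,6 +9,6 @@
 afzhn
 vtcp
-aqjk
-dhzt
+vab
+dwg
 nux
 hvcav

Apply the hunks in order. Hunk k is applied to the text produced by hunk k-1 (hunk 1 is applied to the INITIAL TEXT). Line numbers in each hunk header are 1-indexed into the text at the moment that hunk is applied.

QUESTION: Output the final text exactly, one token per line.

Answer: zly
avlfn
oazey
gttzs
eyi
efp
bour
cou
afzhn
vtcp
vab
dwg
nux
hvcav
bzde

Derivation:
Hunk 1: at line 3 remove [duaq,ywi] add [eyi,efp,kthuc] -> 13 lines: zly avlfn oazey gttzs eyi efp kthuc btqeg aqjk dhzt nux hvcav bzde
Hunk 2: at line 5 remove [kthuc] add [bour,cou] -> 14 lines: zly avlfn oazey gttzs eyi efp bour cou btqeg aqjk dhzt nux hvcav bzde
Hunk 3: at line 8 remove [btqeg] add [quk] -> 14 lines: zly avlfn oazey gttzs eyi efp bour cou quk aqjk dhzt nux hvcav bzde
Hunk 4: at line 8 remove [quk] add [afzhn,vtcp] -> 15 lines: zly avlfn oazey gttzs eyi efp bour cou afzhn vtcp aqjk dhzt nux hvcav bzde
Hunk 5: at line 9 remove [aqjk,dhzt] add [vab,dwg] -> 15 lines: zly avlfn oazey gttzs eyi efp bour cou afzhn vtcp vab dwg nux hvcav bzde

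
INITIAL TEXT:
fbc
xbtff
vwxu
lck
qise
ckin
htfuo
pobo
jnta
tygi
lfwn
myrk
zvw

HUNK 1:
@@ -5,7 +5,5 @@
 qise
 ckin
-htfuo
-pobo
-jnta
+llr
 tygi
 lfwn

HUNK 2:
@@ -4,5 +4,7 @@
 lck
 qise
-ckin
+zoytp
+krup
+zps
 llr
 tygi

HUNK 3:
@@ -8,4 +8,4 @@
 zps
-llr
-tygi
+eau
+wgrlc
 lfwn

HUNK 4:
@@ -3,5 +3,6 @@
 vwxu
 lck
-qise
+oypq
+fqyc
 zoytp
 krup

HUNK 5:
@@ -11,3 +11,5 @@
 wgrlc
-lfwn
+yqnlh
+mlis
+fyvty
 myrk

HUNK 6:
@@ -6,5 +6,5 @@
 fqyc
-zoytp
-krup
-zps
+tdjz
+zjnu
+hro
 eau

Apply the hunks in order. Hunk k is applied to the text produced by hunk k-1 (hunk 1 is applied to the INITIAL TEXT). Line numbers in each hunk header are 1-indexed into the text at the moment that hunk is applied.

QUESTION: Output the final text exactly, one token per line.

Hunk 1: at line 5 remove [htfuo,pobo,jnta] add [llr] -> 11 lines: fbc xbtff vwxu lck qise ckin llr tygi lfwn myrk zvw
Hunk 2: at line 4 remove [ckin] add [zoytp,krup,zps] -> 13 lines: fbc xbtff vwxu lck qise zoytp krup zps llr tygi lfwn myrk zvw
Hunk 3: at line 8 remove [llr,tygi] add [eau,wgrlc] -> 13 lines: fbc xbtff vwxu lck qise zoytp krup zps eau wgrlc lfwn myrk zvw
Hunk 4: at line 3 remove [qise] add [oypq,fqyc] -> 14 lines: fbc xbtff vwxu lck oypq fqyc zoytp krup zps eau wgrlc lfwn myrk zvw
Hunk 5: at line 11 remove [lfwn] add [yqnlh,mlis,fyvty] -> 16 lines: fbc xbtff vwxu lck oypq fqyc zoytp krup zps eau wgrlc yqnlh mlis fyvty myrk zvw
Hunk 6: at line 6 remove [zoytp,krup,zps] add [tdjz,zjnu,hro] -> 16 lines: fbc xbtff vwxu lck oypq fqyc tdjz zjnu hro eau wgrlc yqnlh mlis fyvty myrk zvw

Answer: fbc
xbtff
vwxu
lck
oypq
fqyc
tdjz
zjnu
hro
eau
wgrlc
yqnlh
mlis
fyvty
myrk
zvw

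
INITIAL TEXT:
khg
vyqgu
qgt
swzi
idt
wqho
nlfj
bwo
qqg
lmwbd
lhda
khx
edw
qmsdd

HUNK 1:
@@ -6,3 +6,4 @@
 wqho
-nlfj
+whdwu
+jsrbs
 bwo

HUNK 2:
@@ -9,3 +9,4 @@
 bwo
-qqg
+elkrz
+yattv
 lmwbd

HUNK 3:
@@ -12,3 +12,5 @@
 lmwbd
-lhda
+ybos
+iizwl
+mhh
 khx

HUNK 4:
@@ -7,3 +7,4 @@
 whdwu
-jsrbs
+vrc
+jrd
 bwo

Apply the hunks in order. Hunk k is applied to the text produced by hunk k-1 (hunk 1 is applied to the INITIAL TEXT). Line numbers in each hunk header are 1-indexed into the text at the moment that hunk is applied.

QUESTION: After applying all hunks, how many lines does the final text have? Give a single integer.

Hunk 1: at line 6 remove [nlfj] add [whdwu,jsrbs] -> 15 lines: khg vyqgu qgt swzi idt wqho whdwu jsrbs bwo qqg lmwbd lhda khx edw qmsdd
Hunk 2: at line 9 remove [qqg] add [elkrz,yattv] -> 16 lines: khg vyqgu qgt swzi idt wqho whdwu jsrbs bwo elkrz yattv lmwbd lhda khx edw qmsdd
Hunk 3: at line 12 remove [lhda] add [ybos,iizwl,mhh] -> 18 lines: khg vyqgu qgt swzi idt wqho whdwu jsrbs bwo elkrz yattv lmwbd ybos iizwl mhh khx edw qmsdd
Hunk 4: at line 7 remove [jsrbs] add [vrc,jrd] -> 19 lines: khg vyqgu qgt swzi idt wqho whdwu vrc jrd bwo elkrz yattv lmwbd ybos iizwl mhh khx edw qmsdd
Final line count: 19

Answer: 19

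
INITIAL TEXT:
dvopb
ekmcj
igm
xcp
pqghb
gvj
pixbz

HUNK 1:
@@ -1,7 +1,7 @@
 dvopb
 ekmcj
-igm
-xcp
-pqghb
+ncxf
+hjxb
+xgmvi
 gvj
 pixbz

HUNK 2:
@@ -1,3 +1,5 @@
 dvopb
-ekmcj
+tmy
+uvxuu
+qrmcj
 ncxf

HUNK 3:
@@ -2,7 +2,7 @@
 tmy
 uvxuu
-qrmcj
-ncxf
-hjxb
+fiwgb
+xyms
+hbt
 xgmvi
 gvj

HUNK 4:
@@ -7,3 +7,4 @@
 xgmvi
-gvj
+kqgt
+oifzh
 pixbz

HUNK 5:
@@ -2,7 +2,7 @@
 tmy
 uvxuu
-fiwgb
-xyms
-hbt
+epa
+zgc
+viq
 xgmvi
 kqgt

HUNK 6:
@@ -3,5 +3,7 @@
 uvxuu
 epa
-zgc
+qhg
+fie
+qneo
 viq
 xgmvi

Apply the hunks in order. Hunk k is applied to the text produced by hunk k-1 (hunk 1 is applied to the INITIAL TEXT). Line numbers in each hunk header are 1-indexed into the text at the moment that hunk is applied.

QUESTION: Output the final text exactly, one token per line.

Answer: dvopb
tmy
uvxuu
epa
qhg
fie
qneo
viq
xgmvi
kqgt
oifzh
pixbz

Derivation:
Hunk 1: at line 1 remove [igm,xcp,pqghb] add [ncxf,hjxb,xgmvi] -> 7 lines: dvopb ekmcj ncxf hjxb xgmvi gvj pixbz
Hunk 2: at line 1 remove [ekmcj] add [tmy,uvxuu,qrmcj] -> 9 lines: dvopb tmy uvxuu qrmcj ncxf hjxb xgmvi gvj pixbz
Hunk 3: at line 2 remove [qrmcj,ncxf,hjxb] add [fiwgb,xyms,hbt] -> 9 lines: dvopb tmy uvxuu fiwgb xyms hbt xgmvi gvj pixbz
Hunk 4: at line 7 remove [gvj] add [kqgt,oifzh] -> 10 lines: dvopb tmy uvxuu fiwgb xyms hbt xgmvi kqgt oifzh pixbz
Hunk 5: at line 2 remove [fiwgb,xyms,hbt] add [epa,zgc,viq] -> 10 lines: dvopb tmy uvxuu epa zgc viq xgmvi kqgt oifzh pixbz
Hunk 6: at line 3 remove [zgc] add [qhg,fie,qneo] -> 12 lines: dvopb tmy uvxuu epa qhg fie qneo viq xgmvi kqgt oifzh pixbz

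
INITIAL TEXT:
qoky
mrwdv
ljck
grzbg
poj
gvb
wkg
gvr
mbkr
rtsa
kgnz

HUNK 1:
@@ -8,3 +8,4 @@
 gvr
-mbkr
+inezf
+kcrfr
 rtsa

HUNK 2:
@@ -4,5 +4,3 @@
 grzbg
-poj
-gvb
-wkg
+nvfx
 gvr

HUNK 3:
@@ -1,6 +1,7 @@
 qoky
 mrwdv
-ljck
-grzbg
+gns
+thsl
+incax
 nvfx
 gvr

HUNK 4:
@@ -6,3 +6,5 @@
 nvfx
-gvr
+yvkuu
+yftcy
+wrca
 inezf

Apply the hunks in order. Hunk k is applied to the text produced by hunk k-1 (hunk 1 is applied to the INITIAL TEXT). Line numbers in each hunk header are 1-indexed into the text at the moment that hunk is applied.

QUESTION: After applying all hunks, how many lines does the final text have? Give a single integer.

Hunk 1: at line 8 remove [mbkr] add [inezf,kcrfr] -> 12 lines: qoky mrwdv ljck grzbg poj gvb wkg gvr inezf kcrfr rtsa kgnz
Hunk 2: at line 4 remove [poj,gvb,wkg] add [nvfx] -> 10 lines: qoky mrwdv ljck grzbg nvfx gvr inezf kcrfr rtsa kgnz
Hunk 3: at line 1 remove [ljck,grzbg] add [gns,thsl,incax] -> 11 lines: qoky mrwdv gns thsl incax nvfx gvr inezf kcrfr rtsa kgnz
Hunk 4: at line 6 remove [gvr] add [yvkuu,yftcy,wrca] -> 13 lines: qoky mrwdv gns thsl incax nvfx yvkuu yftcy wrca inezf kcrfr rtsa kgnz
Final line count: 13

Answer: 13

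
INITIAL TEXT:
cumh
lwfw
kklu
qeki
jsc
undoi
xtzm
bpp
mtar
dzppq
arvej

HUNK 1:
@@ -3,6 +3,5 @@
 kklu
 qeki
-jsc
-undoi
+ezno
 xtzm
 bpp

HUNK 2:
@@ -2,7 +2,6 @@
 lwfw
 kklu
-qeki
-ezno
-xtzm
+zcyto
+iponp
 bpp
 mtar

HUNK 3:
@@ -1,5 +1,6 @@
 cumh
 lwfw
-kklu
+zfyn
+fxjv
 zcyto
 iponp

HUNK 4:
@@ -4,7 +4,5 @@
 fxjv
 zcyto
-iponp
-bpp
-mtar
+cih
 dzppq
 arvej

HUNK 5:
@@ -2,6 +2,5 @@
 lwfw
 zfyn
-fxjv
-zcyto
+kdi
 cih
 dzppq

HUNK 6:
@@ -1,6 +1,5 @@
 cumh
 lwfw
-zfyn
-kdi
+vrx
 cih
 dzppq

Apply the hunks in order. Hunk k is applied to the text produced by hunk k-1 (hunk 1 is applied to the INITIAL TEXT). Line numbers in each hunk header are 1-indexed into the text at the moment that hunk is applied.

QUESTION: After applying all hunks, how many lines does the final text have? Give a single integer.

Hunk 1: at line 3 remove [jsc,undoi] add [ezno] -> 10 lines: cumh lwfw kklu qeki ezno xtzm bpp mtar dzppq arvej
Hunk 2: at line 2 remove [qeki,ezno,xtzm] add [zcyto,iponp] -> 9 lines: cumh lwfw kklu zcyto iponp bpp mtar dzppq arvej
Hunk 3: at line 1 remove [kklu] add [zfyn,fxjv] -> 10 lines: cumh lwfw zfyn fxjv zcyto iponp bpp mtar dzppq arvej
Hunk 4: at line 4 remove [iponp,bpp,mtar] add [cih] -> 8 lines: cumh lwfw zfyn fxjv zcyto cih dzppq arvej
Hunk 5: at line 2 remove [fxjv,zcyto] add [kdi] -> 7 lines: cumh lwfw zfyn kdi cih dzppq arvej
Hunk 6: at line 1 remove [zfyn,kdi] add [vrx] -> 6 lines: cumh lwfw vrx cih dzppq arvej
Final line count: 6

Answer: 6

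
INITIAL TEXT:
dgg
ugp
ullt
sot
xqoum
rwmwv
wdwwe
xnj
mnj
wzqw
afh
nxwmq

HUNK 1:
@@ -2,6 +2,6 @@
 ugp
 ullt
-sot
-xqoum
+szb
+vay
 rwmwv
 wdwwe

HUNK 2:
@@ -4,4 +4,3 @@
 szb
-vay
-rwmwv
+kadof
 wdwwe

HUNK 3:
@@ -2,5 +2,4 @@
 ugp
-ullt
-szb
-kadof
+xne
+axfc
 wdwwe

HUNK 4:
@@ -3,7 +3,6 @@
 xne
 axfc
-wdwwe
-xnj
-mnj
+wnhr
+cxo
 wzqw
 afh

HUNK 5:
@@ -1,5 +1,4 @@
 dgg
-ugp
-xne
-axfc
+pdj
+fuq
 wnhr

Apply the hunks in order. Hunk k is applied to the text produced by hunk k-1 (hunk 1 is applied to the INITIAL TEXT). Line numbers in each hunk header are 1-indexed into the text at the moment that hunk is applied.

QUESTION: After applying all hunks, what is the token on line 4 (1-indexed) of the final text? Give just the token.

Answer: wnhr

Derivation:
Hunk 1: at line 2 remove [sot,xqoum] add [szb,vay] -> 12 lines: dgg ugp ullt szb vay rwmwv wdwwe xnj mnj wzqw afh nxwmq
Hunk 2: at line 4 remove [vay,rwmwv] add [kadof] -> 11 lines: dgg ugp ullt szb kadof wdwwe xnj mnj wzqw afh nxwmq
Hunk 3: at line 2 remove [ullt,szb,kadof] add [xne,axfc] -> 10 lines: dgg ugp xne axfc wdwwe xnj mnj wzqw afh nxwmq
Hunk 4: at line 3 remove [wdwwe,xnj,mnj] add [wnhr,cxo] -> 9 lines: dgg ugp xne axfc wnhr cxo wzqw afh nxwmq
Hunk 5: at line 1 remove [ugp,xne,axfc] add [pdj,fuq] -> 8 lines: dgg pdj fuq wnhr cxo wzqw afh nxwmq
Final line 4: wnhr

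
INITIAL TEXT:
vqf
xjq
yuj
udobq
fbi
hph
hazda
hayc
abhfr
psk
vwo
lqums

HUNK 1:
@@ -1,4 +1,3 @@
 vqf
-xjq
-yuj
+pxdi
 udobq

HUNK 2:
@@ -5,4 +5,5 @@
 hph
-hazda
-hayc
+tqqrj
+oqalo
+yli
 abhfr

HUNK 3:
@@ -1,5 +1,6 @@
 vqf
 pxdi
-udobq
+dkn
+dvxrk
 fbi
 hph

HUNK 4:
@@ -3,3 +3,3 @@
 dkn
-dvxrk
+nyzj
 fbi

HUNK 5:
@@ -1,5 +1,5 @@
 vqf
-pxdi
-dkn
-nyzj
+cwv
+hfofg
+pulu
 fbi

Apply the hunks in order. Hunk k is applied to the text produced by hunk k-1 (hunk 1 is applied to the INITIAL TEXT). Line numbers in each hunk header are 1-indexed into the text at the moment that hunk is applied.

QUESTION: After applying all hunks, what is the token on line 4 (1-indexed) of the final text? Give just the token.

Answer: pulu

Derivation:
Hunk 1: at line 1 remove [xjq,yuj] add [pxdi] -> 11 lines: vqf pxdi udobq fbi hph hazda hayc abhfr psk vwo lqums
Hunk 2: at line 5 remove [hazda,hayc] add [tqqrj,oqalo,yli] -> 12 lines: vqf pxdi udobq fbi hph tqqrj oqalo yli abhfr psk vwo lqums
Hunk 3: at line 1 remove [udobq] add [dkn,dvxrk] -> 13 lines: vqf pxdi dkn dvxrk fbi hph tqqrj oqalo yli abhfr psk vwo lqums
Hunk 4: at line 3 remove [dvxrk] add [nyzj] -> 13 lines: vqf pxdi dkn nyzj fbi hph tqqrj oqalo yli abhfr psk vwo lqums
Hunk 5: at line 1 remove [pxdi,dkn,nyzj] add [cwv,hfofg,pulu] -> 13 lines: vqf cwv hfofg pulu fbi hph tqqrj oqalo yli abhfr psk vwo lqums
Final line 4: pulu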